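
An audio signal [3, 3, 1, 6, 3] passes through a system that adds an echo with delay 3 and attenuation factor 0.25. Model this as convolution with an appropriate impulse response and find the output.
Direct-path + delayed-attenuated-path model → impulse response h = [1, 0, 0, 0.25] (1 at lag 0, 0.25 at lag 3). Output y[n] = x[n] + 0.25·x[n - 3] (with x[n] = 0 outside 0..4): y[0] = 3 + 0.25×0 = 3; y[1] = 3 + 0.25×0 = 3; y[2] = 1 + 0.25×0 = 1; y[3] = 6 + 0.25×3 = 6.75; y[4] = 3 + 0.25×3 = 3.75; y[5] = 0 + 0.25×1 = 0.25; y[6] = 0 + 0.25×6 = 1.5; y[7] = 0 + 0.25×3 = 0.75. So y = [3, 3, 1, 6.75, 3.75, 0.25, 1.5, 0.75]

[3, 3, 1, 6.75, 3.75, 0.25, 1.5, 0.75]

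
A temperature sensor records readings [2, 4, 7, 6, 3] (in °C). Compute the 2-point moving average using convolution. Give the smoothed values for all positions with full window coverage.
2-point moving average kernel = [1, 1]. Apply in 'valid' mode (full window coverage): avg[0] = (2 + 4) / 2 = 3.0; avg[1] = (4 + 7) / 2 = 5.5; avg[2] = (7 + 6) / 2 = 6.5; avg[3] = (6 + 3) / 2 = 4.5. Smoothed values: [3.0, 5.5, 6.5, 4.5]

[3.0, 5.5, 6.5, 4.5]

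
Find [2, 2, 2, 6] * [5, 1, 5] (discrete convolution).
y[0] = 2×5 = 10; y[1] = 2×1 + 2×5 = 12; y[2] = 2×5 + 2×1 + 2×5 = 22; y[3] = 2×5 + 2×1 + 6×5 = 42; y[4] = 2×5 + 6×1 = 16; y[5] = 6×5 = 30

[10, 12, 22, 42, 16, 30]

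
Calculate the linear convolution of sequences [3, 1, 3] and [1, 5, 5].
y[0] = 3×1 = 3; y[1] = 3×5 + 1×1 = 16; y[2] = 3×5 + 1×5 + 3×1 = 23; y[3] = 1×5 + 3×5 = 20; y[4] = 3×5 = 15

[3, 16, 23, 20, 15]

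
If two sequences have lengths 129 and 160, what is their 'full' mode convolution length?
Linear/full convolution length: m + n - 1 = 129 + 160 - 1 = 288

288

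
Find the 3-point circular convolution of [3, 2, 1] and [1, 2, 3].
Use y[k] = Σ_j x[j]·h[(k-j) mod 3]. y[0] = 3×1 + 2×3 + 1×2 = 11; y[1] = 3×2 + 2×1 + 1×3 = 11; y[2] = 3×3 + 2×2 + 1×1 = 14. Result: [11, 11, 14]

[11, 11, 14]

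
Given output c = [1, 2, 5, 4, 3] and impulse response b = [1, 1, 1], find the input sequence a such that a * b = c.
Deconvolve c=[1, 2, 5, 4, 3] by b=[1, 1, 1]. Since b[0]=1, solve forward: a[0] = c[0] / 1 = 1; a[1] = (c[1] - 1×1) / 1 = 1; a[2] = (c[2] - 1×1 - 1×1) / 1 = 3. So a = [1, 1, 3]. Check by forward convolution: c[0] = 1×1 = 1; c[1] = 1×1 + 1×1 = 2; c[2] = 1×1 + 1×1 + 3×1 = 5; c[3] = 1×1 + 3×1 = 4; c[4] = 3×1 = 3

[1, 1, 3]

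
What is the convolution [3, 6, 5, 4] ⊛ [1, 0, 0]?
y[0] = 3×1 = 3; y[1] = 3×0 + 6×1 = 6; y[2] = 3×0 + 6×0 + 5×1 = 5; y[3] = 6×0 + 5×0 + 4×1 = 4; y[4] = 5×0 + 4×0 = 0; y[5] = 4×0 = 0

[3, 6, 5, 4, 0, 0]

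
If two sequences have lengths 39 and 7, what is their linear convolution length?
Linear/full convolution length: m + n - 1 = 39 + 7 - 1 = 45

45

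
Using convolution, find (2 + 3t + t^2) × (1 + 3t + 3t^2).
Ascending coefficients: a = [2, 3, 1], b = [1, 3, 3]. c[0] = 2×1 = 2; c[1] = 2×3 + 3×1 = 9; c[2] = 2×3 + 3×3 + 1×1 = 16; c[3] = 3×3 + 1×3 = 12; c[4] = 1×3 = 3. Result coefficients: [2, 9, 16, 12, 3] → 2 + 9t + 16t^2 + 12t^3 + 3t^4

2 + 9t + 16t^2 + 12t^3 + 3t^4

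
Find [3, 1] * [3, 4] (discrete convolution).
y[0] = 3×3 = 9; y[1] = 3×4 + 1×3 = 15; y[2] = 1×4 = 4

[9, 15, 4]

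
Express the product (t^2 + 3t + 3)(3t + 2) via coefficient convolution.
Ascending coefficients: a = [3, 3, 1], b = [2, 3]. c[0] = 3×2 = 6; c[1] = 3×3 + 3×2 = 15; c[2] = 3×3 + 1×2 = 11; c[3] = 1×3 = 3. Result coefficients: [6, 15, 11, 3] → 3t^3 + 11t^2 + 15t + 6

3t^3 + 11t^2 + 15t + 6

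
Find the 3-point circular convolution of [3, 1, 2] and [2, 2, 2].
Use y[k] = Σ_j s[j]·t[(k-j) mod 3]. y[0] = 3×2 + 1×2 + 2×2 = 12; y[1] = 3×2 + 1×2 + 2×2 = 12; y[2] = 3×2 + 1×2 + 2×2 = 12. Result: [12, 12, 12]

[12, 12, 12]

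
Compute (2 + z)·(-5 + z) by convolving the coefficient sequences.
Ascending coefficients: a = [2, 1], b = [-5, 1]. c[0] = 2×-5 = -10; c[1] = 2×1 + 1×-5 = -3; c[2] = 1×1 = 1. Result coefficients: [-10, -3, 1] → -10 - 3z + z^2

-10 - 3z + z^2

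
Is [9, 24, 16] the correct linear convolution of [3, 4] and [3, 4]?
Recompute linear convolution of [3, 4] and [3, 4]: y[0] = 3×3 = 9; y[1] = 3×4 + 4×3 = 24; y[2] = 4×4 = 16 → [9, 24, 16]. Given [9, 24, 16] matches, so answer: Yes

Yes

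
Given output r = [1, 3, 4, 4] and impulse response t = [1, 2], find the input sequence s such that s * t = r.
Deconvolve r=[1, 3, 4, 4] by t=[1, 2]. Since t[0]=1, solve forward: s[0] = r[0] / 1 = 1; s[1] = (r[1] - 1×2) / 1 = 1; s[2] = (r[2] - 1×2) / 1 = 2. So s = [1, 1, 2]. Check by forward convolution: r[0] = 1×1 = 1; r[1] = 1×2 + 1×1 = 3; r[2] = 1×2 + 2×1 = 4; r[3] = 2×2 = 4

[1, 1, 2]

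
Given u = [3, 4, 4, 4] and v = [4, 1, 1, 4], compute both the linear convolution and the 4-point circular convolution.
Linear: y_lin[0] = 3×4 = 12; y_lin[1] = 3×1 + 4×4 = 19; y_lin[2] = 3×1 + 4×1 + 4×4 = 23; y_lin[3] = 3×4 + 4×1 + 4×1 + 4×4 = 36; y_lin[4] = 4×4 + 4×1 + 4×1 = 24; y_lin[5] = 4×4 + 4×1 = 20; y_lin[6] = 4×4 = 16 → [12, 19, 23, 36, 24, 20, 16]. Circular (length 4): y[0] = 3×4 + 4×4 + 4×1 + 4×1 = 36; y[1] = 3×1 + 4×4 + 4×4 + 4×1 = 39; y[2] = 3×1 + 4×1 + 4×4 + 4×4 = 39; y[3] = 3×4 + 4×1 + 4×1 + 4×4 = 36 → [36, 39, 39, 36]

Linear: [12, 19, 23, 36, 24, 20, 16], Circular: [36, 39, 39, 36]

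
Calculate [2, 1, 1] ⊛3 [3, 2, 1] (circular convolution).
Use y[k] = Σ_j a[j]·b[(k-j) mod 3]. y[0] = 2×3 + 1×1 + 1×2 = 9; y[1] = 2×2 + 1×3 + 1×1 = 8; y[2] = 2×1 + 1×2 + 1×3 = 7. Result: [9, 8, 7]

[9, 8, 7]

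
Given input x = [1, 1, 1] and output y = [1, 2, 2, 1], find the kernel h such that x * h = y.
Output length 4 = len(x) + len(h) - 1 ⇒ len(h) = 2. Solve h forward using h[k] = (y[k] - Σ_{i≥1} x[i]·h[k-i]) / x[0]: h[0] = y[0] / x[0] = 1 / 1 = 1; h[1] = (y[1] - 1×1) / x[0] = (2 - 1×1) / 1 = 1. So h = [1, 1]. Forward-check [1, 1, 1] * [1, 1]: y[0] = 1×1 = 1; y[1] = 1×1 + 1×1 = 2; y[2] = 1×1 + 1×1 = 2; y[3] = 1×1 = 1 → [1, 2, 2, 1] ✓

[1, 1]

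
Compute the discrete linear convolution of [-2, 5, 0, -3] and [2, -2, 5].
y[0] = -2×2 = -4; y[1] = -2×-2 + 5×2 = 14; y[2] = -2×5 + 5×-2 + 0×2 = -20; y[3] = 5×5 + 0×-2 + -3×2 = 19; y[4] = 0×5 + -3×-2 = 6; y[5] = -3×5 = -15

[-4, 14, -20, 19, 6, -15]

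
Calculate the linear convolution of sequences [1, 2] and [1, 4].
y[0] = 1×1 = 1; y[1] = 1×4 + 2×1 = 6; y[2] = 2×4 = 8

[1, 6, 8]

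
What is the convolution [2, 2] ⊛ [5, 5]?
y[0] = 2×5 = 10; y[1] = 2×5 + 2×5 = 20; y[2] = 2×5 = 10

[10, 20, 10]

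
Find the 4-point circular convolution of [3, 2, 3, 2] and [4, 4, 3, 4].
Use y[k] = Σ_j x[j]·h[(k-j) mod 4]. y[0] = 3×4 + 2×4 + 3×3 + 2×4 = 37; y[1] = 3×4 + 2×4 + 3×4 + 2×3 = 38; y[2] = 3×3 + 2×4 + 3×4 + 2×4 = 37; y[3] = 3×4 + 2×3 + 3×4 + 2×4 = 38. Result: [37, 38, 37, 38]

[37, 38, 37, 38]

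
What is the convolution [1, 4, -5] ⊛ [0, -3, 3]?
y[0] = 1×0 = 0; y[1] = 1×-3 + 4×0 = -3; y[2] = 1×3 + 4×-3 + -5×0 = -9; y[3] = 4×3 + -5×-3 = 27; y[4] = -5×3 = -15

[0, -3, -9, 27, -15]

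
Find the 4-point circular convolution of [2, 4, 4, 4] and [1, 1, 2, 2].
Use y[k] = Σ_j f[j]·g[(k-j) mod 4]. y[0] = 2×1 + 4×2 + 4×2 + 4×1 = 22; y[1] = 2×1 + 4×1 + 4×2 + 4×2 = 22; y[2] = 2×2 + 4×1 + 4×1 + 4×2 = 20; y[3] = 2×2 + 4×2 + 4×1 + 4×1 = 20. Result: [22, 22, 20, 20]

[22, 22, 20, 20]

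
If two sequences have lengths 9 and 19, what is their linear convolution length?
Linear/full convolution length: m + n - 1 = 9 + 19 - 1 = 27

27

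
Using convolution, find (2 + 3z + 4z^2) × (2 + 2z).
Ascending coefficients: a = [2, 3, 4], b = [2, 2]. c[0] = 2×2 = 4; c[1] = 2×2 + 3×2 = 10; c[2] = 3×2 + 4×2 = 14; c[3] = 4×2 = 8. Result coefficients: [4, 10, 14, 8] → 4 + 10z + 14z^2 + 8z^3

4 + 10z + 14z^2 + 8z^3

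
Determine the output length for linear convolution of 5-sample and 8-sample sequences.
Linear/full convolution length: m + n - 1 = 5 + 8 - 1 = 12

12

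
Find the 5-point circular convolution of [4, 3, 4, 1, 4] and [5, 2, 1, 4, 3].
Use y[k] = Σ_j f[j]·g[(k-j) mod 5]. y[0] = 4×5 + 3×3 + 4×4 + 1×1 + 4×2 = 54; y[1] = 4×2 + 3×5 + 4×3 + 1×4 + 4×1 = 43; y[2] = 4×1 + 3×2 + 4×5 + 1×3 + 4×4 = 49; y[3] = 4×4 + 3×1 + 4×2 + 1×5 + 4×3 = 44; y[4] = 4×3 + 3×4 + 4×1 + 1×2 + 4×5 = 50. Result: [54, 43, 49, 44, 50]

[54, 43, 49, 44, 50]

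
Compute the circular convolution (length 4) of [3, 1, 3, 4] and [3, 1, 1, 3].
Use y[k] = Σ_j x[j]·h[(k-j) mod 4]. y[0] = 3×3 + 1×3 + 3×1 + 4×1 = 19; y[1] = 3×1 + 1×3 + 3×3 + 4×1 = 19; y[2] = 3×1 + 1×1 + 3×3 + 4×3 = 25; y[3] = 3×3 + 1×1 + 3×1 + 4×3 = 25. Result: [19, 19, 25, 25]

[19, 19, 25, 25]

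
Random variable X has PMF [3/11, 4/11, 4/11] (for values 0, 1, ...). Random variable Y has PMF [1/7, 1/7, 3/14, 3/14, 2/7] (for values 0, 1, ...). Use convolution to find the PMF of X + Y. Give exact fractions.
P(X+Y=k) = Σ_i P(X=i)·P(Y=k-i) — a convolution of [3/11, 4/11, 4/11] and [1/7, 1/7, 3/14, 3/14, 2/7]. P(X+Y=0) = (3/11)×(1/7) = 3/77; P(X+Y=1) = (3/11)×(1/7) + (4/11)×(1/7) = 3/77 + 4/77 = 1/11; P(X+Y=2) = (3/11)×(3/14) + (4/11)×(1/7) + (4/11)×(1/7) = 9/154 + 4/77 + 4/77 = 25/154; P(X+Y=3) = (3/11)×(3/14) + (4/11)×(3/14) + (4/11)×(1/7) = 9/154 + 6/77 + 4/77 = 29/154; P(X+Y=4) = (3/11)×(2/7) + (4/11)×(3/14) + (4/11)×(3/14) = 6/77 + 6/77 + 6/77 = 18/77; P(X+Y=5) = (4/11)×(2/7) + (4/11)×(3/14) = 8/77 + 6/77 = 2/11; P(X+Y=6) = (4/11)×(2/7) = 8/77. PMF: [3/77, 1/11, 25/154, 29/154, 18/77, 2/11, 8/77] (sums to 1 ✓)

[3/77, 1/11, 25/154, 29/154, 18/77, 2/11, 8/77]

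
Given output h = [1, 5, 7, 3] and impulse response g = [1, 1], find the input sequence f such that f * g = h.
Deconvolve h=[1, 5, 7, 3] by g=[1, 1]. Since g[0]=1, solve forward: f[0] = h[0] / 1 = 1; f[1] = (h[1] - 1×1) / 1 = 4; f[2] = (h[2] - 4×1) / 1 = 3. So f = [1, 4, 3]. Check by forward convolution: h[0] = 1×1 = 1; h[1] = 1×1 + 4×1 = 5; h[2] = 4×1 + 3×1 = 7; h[3] = 3×1 = 3

[1, 4, 3]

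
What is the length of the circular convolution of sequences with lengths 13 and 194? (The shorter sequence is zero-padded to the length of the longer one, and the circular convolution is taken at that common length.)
Circular convolution (zero-padding the shorter input) has length max(m, n) = max(13, 194) = 194

194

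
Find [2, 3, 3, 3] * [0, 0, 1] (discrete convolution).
y[0] = 2×0 = 0; y[1] = 2×0 + 3×0 = 0; y[2] = 2×1 + 3×0 + 3×0 = 2; y[3] = 3×1 + 3×0 + 3×0 = 3; y[4] = 3×1 + 3×0 = 3; y[5] = 3×1 = 3

[0, 0, 2, 3, 3, 3]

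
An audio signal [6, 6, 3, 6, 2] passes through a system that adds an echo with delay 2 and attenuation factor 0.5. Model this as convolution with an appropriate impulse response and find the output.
Direct-path + delayed-attenuated-path model → impulse response h = [1, 0, 0.5] (1 at lag 0, 0.5 at lag 2). Output y[n] = x[n] + 0.5·x[n - 2] (with x[n] = 0 outside 0..4): y[0] = 6 + 0.5×0 = 6; y[1] = 6 + 0.5×0 = 6; y[2] = 3 + 0.5×6 = 6.0; y[3] = 6 + 0.5×6 = 9.0; y[4] = 2 + 0.5×3 = 3.5; y[5] = 0 + 0.5×6 = 3.0; y[6] = 0 + 0.5×2 = 1.0. So y = [6, 6, 6.0, 9.0, 3.5, 3.0, 1.0]

[6, 6, 6.0, 9.0, 3.5, 3.0, 1.0]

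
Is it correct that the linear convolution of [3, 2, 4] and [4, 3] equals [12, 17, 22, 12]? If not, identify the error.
Recompute linear convolution of [3, 2, 4] and [4, 3]: y[0] = 3×4 = 12; y[1] = 3×3 + 2×4 = 17; y[2] = 2×3 + 4×4 = 22; y[3] = 4×3 = 12 → [12, 17, 22, 12]. Given [12, 17, 22, 12] matches, so answer: Yes

Yes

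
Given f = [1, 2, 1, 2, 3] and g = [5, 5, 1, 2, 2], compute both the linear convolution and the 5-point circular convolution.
Linear: y_lin[0] = 1×5 = 5; y_lin[1] = 1×5 + 2×5 = 15; y_lin[2] = 1×1 + 2×5 + 1×5 = 16; y_lin[3] = 1×2 + 2×1 + 1×5 + 2×5 = 19; y_lin[4] = 1×2 + 2×2 + 1×1 + 2×5 + 3×5 = 32; y_lin[5] = 2×2 + 1×2 + 2×1 + 3×5 = 23; y_lin[6] = 1×2 + 2×2 + 3×1 = 9; y_lin[7] = 2×2 + 3×2 = 10; y_lin[8] = 3×2 = 6 → [5, 15, 16, 19, 32, 23, 9, 10, 6]. Circular (length 5): y[0] = 1×5 + 2×2 + 1×2 + 2×1 + 3×5 = 28; y[1] = 1×5 + 2×5 + 1×2 + 2×2 + 3×1 = 24; y[2] = 1×1 + 2×5 + 1×5 + 2×2 + 3×2 = 26; y[3] = 1×2 + 2×1 + 1×5 + 2×5 + 3×2 = 25; y[4] = 1×2 + 2×2 + 1×1 + 2×5 + 3×5 = 32 → [28, 24, 26, 25, 32]

Linear: [5, 15, 16, 19, 32, 23, 9, 10, 6], Circular: [28, 24, 26, 25, 32]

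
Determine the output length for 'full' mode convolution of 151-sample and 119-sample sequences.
Linear/full convolution length: m + n - 1 = 151 + 119 - 1 = 269

269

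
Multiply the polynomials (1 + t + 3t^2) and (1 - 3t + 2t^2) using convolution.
Ascending coefficients: a = [1, 1, 3], b = [1, -3, 2]. c[0] = 1×1 = 1; c[1] = 1×-3 + 1×1 = -2; c[2] = 1×2 + 1×-3 + 3×1 = 2; c[3] = 1×2 + 3×-3 = -7; c[4] = 3×2 = 6. Result coefficients: [1, -2, 2, -7, 6] → 1 - 2t + 2t^2 - 7t^3 + 6t^4

1 - 2t + 2t^2 - 7t^3 + 6t^4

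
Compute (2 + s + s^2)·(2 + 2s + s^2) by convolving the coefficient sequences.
Ascending coefficients: a = [2, 1, 1], b = [2, 2, 1]. c[0] = 2×2 = 4; c[1] = 2×2 + 1×2 = 6; c[2] = 2×1 + 1×2 + 1×2 = 6; c[3] = 1×1 + 1×2 = 3; c[4] = 1×1 = 1. Result coefficients: [4, 6, 6, 3, 1] → 4 + 6s + 6s^2 + 3s^3 + s^4

4 + 6s + 6s^2 + 3s^3 + s^4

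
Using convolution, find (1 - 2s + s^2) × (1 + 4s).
Ascending coefficients: a = [1, -2, 1], b = [1, 4]. c[0] = 1×1 = 1; c[1] = 1×4 + -2×1 = 2; c[2] = -2×4 + 1×1 = -7; c[3] = 1×4 = 4. Result coefficients: [1, 2, -7, 4] → 1 + 2s - 7s^2 + 4s^3

1 + 2s - 7s^2 + 4s^3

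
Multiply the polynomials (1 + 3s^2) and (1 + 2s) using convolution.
Ascending coefficients: a = [1, 0, 3], b = [1, 2]. c[0] = 1×1 = 1; c[1] = 1×2 + 0×1 = 2; c[2] = 0×2 + 3×1 = 3; c[3] = 3×2 = 6. Result coefficients: [1, 2, 3, 6] → 1 + 2s + 3s^2 + 6s^3

1 + 2s + 3s^2 + 6s^3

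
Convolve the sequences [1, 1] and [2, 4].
y[0] = 1×2 = 2; y[1] = 1×4 + 1×2 = 6; y[2] = 1×4 = 4

[2, 6, 4]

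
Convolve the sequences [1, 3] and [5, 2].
y[0] = 1×5 = 5; y[1] = 1×2 + 3×5 = 17; y[2] = 3×2 = 6

[5, 17, 6]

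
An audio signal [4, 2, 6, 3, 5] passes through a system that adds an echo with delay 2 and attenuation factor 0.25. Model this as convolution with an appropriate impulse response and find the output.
Direct-path + delayed-attenuated-path model → impulse response h = [1, 0, 0.25] (1 at lag 0, 0.25 at lag 2). Output y[n] = x[n] + 0.25·x[n - 2] (with x[n] = 0 outside 0..4): y[0] = 4 + 0.25×0 = 4; y[1] = 2 + 0.25×0 = 2; y[2] = 6 + 0.25×4 = 7.0; y[3] = 3 + 0.25×2 = 3.5; y[4] = 5 + 0.25×6 = 6.5; y[5] = 0 + 0.25×3 = 0.75; y[6] = 0 + 0.25×5 = 1.25. So y = [4, 2, 7.0, 3.5, 6.5, 0.75, 1.25]

[4, 2, 7.0, 3.5, 6.5, 0.75, 1.25]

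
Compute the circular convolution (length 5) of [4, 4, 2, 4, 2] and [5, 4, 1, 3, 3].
Use y[k] = Σ_j u[j]·v[(k-j) mod 5]. y[0] = 4×5 + 4×3 + 2×3 + 4×1 + 2×4 = 50; y[1] = 4×4 + 4×5 + 2×3 + 4×3 + 2×1 = 56; y[2] = 4×1 + 4×4 + 2×5 + 4×3 + 2×3 = 48; y[3] = 4×3 + 4×1 + 2×4 + 4×5 + 2×3 = 50; y[4] = 4×3 + 4×3 + 2×1 + 4×4 + 2×5 = 52. Result: [50, 56, 48, 50, 52]

[50, 56, 48, 50, 52]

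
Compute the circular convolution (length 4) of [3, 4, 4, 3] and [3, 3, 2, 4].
Use y[k] = Σ_j u[j]·v[(k-j) mod 4]. y[0] = 3×3 + 4×4 + 4×2 + 3×3 = 42; y[1] = 3×3 + 4×3 + 4×4 + 3×2 = 43; y[2] = 3×2 + 4×3 + 4×3 + 3×4 = 42; y[3] = 3×4 + 4×2 + 4×3 + 3×3 = 41. Result: [42, 43, 42, 41]

[42, 43, 42, 41]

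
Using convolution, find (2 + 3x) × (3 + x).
Ascending coefficients: a = [2, 3], b = [3, 1]. c[0] = 2×3 = 6; c[1] = 2×1 + 3×3 = 11; c[2] = 3×1 = 3. Result coefficients: [6, 11, 3] → 6 + 11x + 3x^2

6 + 11x + 3x^2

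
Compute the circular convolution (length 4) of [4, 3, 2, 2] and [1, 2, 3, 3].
Use y[k] = Σ_j x[j]·h[(k-j) mod 4]. y[0] = 4×1 + 3×3 + 2×3 + 2×2 = 23; y[1] = 4×2 + 3×1 + 2×3 + 2×3 = 23; y[2] = 4×3 + 3×2 + 2×1 + 2×3 = 26; y[3] = 4×3 + 3×3 + 2×2 + 2×1 = 27. Result: [23, 23, 26, 27]

[23, 23, 26, 27]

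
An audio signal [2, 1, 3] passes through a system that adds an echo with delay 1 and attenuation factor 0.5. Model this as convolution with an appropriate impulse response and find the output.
Direct-path + delayed-attenuated-path model → impulse response h = [1, 0.5] (1 at lag 0, 0.5 at lag 1). Output y[n] = x[n] + 0.5·x[n - 1] (with x[n] = 0 outside 0..2): y[0] = 2 + 0.5×0 = 2; y[1] = 1 + 0.5×2 = 2.0; y[2] = 3 + 0.5×1 = 3.5; y[3] = 0 + 0.5×3 = 1.5. So y = [2, 2.0, 3.5, 1.5]

[2, 2.0, 3.5, 1.5]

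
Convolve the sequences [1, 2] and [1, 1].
y[0] = 1×1 = 1; y[1] = 1×1 + 2×1 = 3; y[2] = 2×1 = 2

[1, 3, 2]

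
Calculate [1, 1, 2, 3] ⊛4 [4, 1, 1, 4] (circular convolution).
Use y[k] = Σ_j a[j]·b[(k-j) mod 4]. y[0] = 1×4 + 1×4 + 2×1 + 3×1 = 13; y[1] = 1×1 + 1×4 + 2×4 + 3×1 = 16; y[2] = 1×1 + 1×1 + 2×4 + 3×4 = 22; y[3] = 1×4 + 1×1 + 2×1 + 3×4 = 19. Result: [13, 16, 22, 19]

[13, 16, 22, 19]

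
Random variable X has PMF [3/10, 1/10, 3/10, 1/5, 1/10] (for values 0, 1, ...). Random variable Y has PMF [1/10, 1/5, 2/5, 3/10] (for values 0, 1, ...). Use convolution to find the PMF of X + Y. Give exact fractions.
P(X+Y=k) = Σ_i P(X=i)·P(Y=k-i) — a convolution of [3/10, 1/10, 3/10, 1/5, 1/10] and [1/10, 1/5, 2/5, 3/10]. P(X+Y=0) = (3/10)×(1/10) = 3/100; P(X+Y=1) = (3/10)×(1/5) + (1/10)×(1/10) = 3/50 + 1/100 = 7/100; P(X+Y=2) = (3/10)×(2/5) + (1/10)×(1/5) + (3/10)×(1/10) = 3/25 + 1/50 + 3/100 = 17/100; P(X+Y=3) = (3/10)×(3/10) + (1/10)×(2/5) + (3/10)×(1/5) + (1/5)×(1/10) = 9/100 + 1/25 + 3/50 + 1/50 = 21/100; P(X+Y=4) = (1/10)×(3/10) + (3/10)×(2/5) + (1/5)×(1/5) + (1/10)×(1/10) = 3/100 + 3/25 + 1/25 + 1/100 = 1/5; P(X+Y=5) = (3/10)×(3/10) + (1/5)×(2/5) + (1/10)×(1/5) = 9/100 + 2/25 + 1/50 = 19/100; P(X+Y=6) = (1/5)×(3/10) + (1/10)×(2/5) = 3/50 + 1/25 = 1/10; P(X+Y=7) = (1/10)×(3/10) = 3/100. PMF: [3/100, 7/100, 17/100, 21/100, 1/5, 19/100, 1/10, 3/100] (sums to 1 ✓)

[3/100, 7/100, 17/100, 21/100, 1/5, 19/100, 1/10, 3/100]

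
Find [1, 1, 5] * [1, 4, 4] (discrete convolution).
y[0] = 1×1 = 1; y[1] = 1×4 + 1×1 = 5; y[2] = 1×4 + 1×4 + 5×1 = 13; y[3] = 1×4 + 5×4 = 24; y[4] = 5×4 = 20

[1, 5, 13, 24, 20]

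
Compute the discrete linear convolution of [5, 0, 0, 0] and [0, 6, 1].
y[0] = 5×0 = 0; y[1] = 5×6 + 0×0 = 30; y[2] = 5×1 + 0×6 + 0×0 = 5; y[3] = 0×1 + 0×6 + 0×0 = 0; y[4] = 0×1 + 0×6 = 0; y[5] = 0×1 = 0

[0, 30, 5, 0, 0, 0]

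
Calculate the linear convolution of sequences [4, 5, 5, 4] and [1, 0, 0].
y[0] = 4×1 = 4; y[1] = 4×0 + 5×1 = 5; y[2] = 4×0 + 5×0 + 5×1 = 5; y[3] = 5×0 + 5×0 + 4×1 = 4; y[4] = 5×0 + 4×0 = 0; y[5] = 4×0 = 0

[4, 5, 5, 4, 0, 0]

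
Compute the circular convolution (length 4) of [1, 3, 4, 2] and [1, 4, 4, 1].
Use y[k] = Σ_j f[j]·g[(k-j) mod 4]. y[0] = 1×1 + 3×1 + 4×4 + 2×4 = 28; y[1] = 1×4 + 3×1 + 4×1 + 2×4 = 19; y[2] = 1×4 + 3×4 + 4×1 + 2×1 = 22; y[3] = 1×1 + 3×4 + 4×4 + 2×1 = 31. Result: [28, 19, 22, 31]

[28, 19, 22, 31]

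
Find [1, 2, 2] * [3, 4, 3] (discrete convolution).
y[0] = 1×3 = 3; y[1] = 1×4 + 2×3 = 10; y[2] = 1×3 + 2×4 + 2×3 = 17; y[3] = 2×3 + 2×4 = 14; y[4] = 2×3 = 6

[3, 10, 17, 14, 6]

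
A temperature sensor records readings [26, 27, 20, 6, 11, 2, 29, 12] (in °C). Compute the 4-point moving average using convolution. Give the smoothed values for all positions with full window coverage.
4-point moving average kernel = [1, 1, 1, 1]. Apply in 'valid' mode (full window coverage): avg[0] = (26 + 27 + 20 + 6) / 4 = 19.75; avg[1] = (27 + 20 + 6 + 11) / 4 = 16.0; avg[2] = (20 + 6 + 11 + 2) / 4 = 9.75; avg[3] = (6 + 11 + 2 + 29) / 4 = 12.0; avg[4] = (11 + 2 + 29 + 12) / 4 = 13.5. Smoothed values: [19.75, 16.0, 9.75, 12.0, 13.5]

[19.75, 16.0, 9.75, 12.0, 13.5]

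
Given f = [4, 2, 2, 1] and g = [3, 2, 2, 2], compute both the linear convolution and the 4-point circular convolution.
Linear: y_lin[0] = 4×3 = 12; y_lin[1] = 4×2 + 2×3 = 14; y_lin[2] = 4×2 + 2×2 + 2×3 = 18; y_lin[3] = 4×2 + 2×2 + 2×2 + 1×3 = 19; y_lin[4] = 2×2 + 2×2 + 1×2 = 10; y_lin[5] = 2×2 + 1×2 = 6; y_lin[6] = 1×2 = 2 → [12, 14, 18, 19, 10, 6, 2]. Circular (length 4): y[0] = 4×3 + 2×2 + 2×2 + 1×2 = 22; y[1] = 4×2 + 2×3 + 2×2 + 1×2 = 20; y[2] = 4×2 + 2×2 + 2×3 + 1×2 = 20; y[3] = 4×2 + 2×2 + 2×2 + 1×3 = 19 → [22, 20, 20, 19]

Linear: [12, 14, 18, 19, 10, 6, 2], Circular: [22, 20, 20, 19]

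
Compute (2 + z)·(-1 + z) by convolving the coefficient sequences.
Ascending coefficients: a = [2, 1], b = [-1, 1]. c[0] = 2×-1 = -2; c[1] = 2×1 + 1×-1 = 1; c[2] = 1×1 = 1. Result coefficients: [-2, 1, 1] → -2 + z + z^2

-2 + z + z^2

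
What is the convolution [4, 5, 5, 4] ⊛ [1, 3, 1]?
y[0] = 4×1 = 4; y[1] = 4×3 + 5×1 = 17; y[2] = 4×1 + 5×3 + 5×1 = 24; y[3] = 5×1 + 5×3 + 4×1 = 24; y[4] = 5×1 + 4×3 = 17; y[5] = 4×1 = 4

[4, 17, 24, 24, 17, 4]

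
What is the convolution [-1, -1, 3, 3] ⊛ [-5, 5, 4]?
y[0] = -1×-5 = 5; y[1] = -1×5 + -1×-5 = 0; y[2] = -1×4 + -1×5 + 3×-5 = -24; y[3] = -1×4 + 3×5 + 3×-5 = -4; y[4] = 3×4 + 3×5 = 27; y[5] = 3×4 = 12

[5, 0, -24, -4, 27, 12]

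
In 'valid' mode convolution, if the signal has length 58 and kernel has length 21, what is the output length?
'Valid' mode counts only positions where the kernel fully overlaps the signal: m - n + 1 = 58 - 21 + 1 = 38

38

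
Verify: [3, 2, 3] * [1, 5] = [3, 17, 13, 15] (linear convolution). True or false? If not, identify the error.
Recompute linear convolution of [3, 2, 3] and [1, 5]: y[0] = 3×1 = 3; y[1] = 3×5 + 2×1 = 17; y[2] = 2×5 + 3×1 = 13; y[3] = 3×5 = 15 → [3, 17, 13, 15]. Given [3, 17, 13, 15] matches, so answer: Yes

Yes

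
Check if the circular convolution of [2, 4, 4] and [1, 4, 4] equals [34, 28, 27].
Recompute circular convolution of [2, 4, 4] and [1, 4, 4]: y[0] = 2×1 + 4×4 + 4×4 = 34; y[1] = 2×4 + 4×1 + 4×4 = 28; y[2] = 2×4 + 4×4 + 4×1 = 28 → [34, 28, 28]. Compare to given [34, 28, 27]: they differ at index 2: given 27, correct 28, so answer: No

No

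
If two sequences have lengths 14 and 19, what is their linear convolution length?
Linear/full convolution length: m + n - 1 = 14 + 19 - 1 = 32

32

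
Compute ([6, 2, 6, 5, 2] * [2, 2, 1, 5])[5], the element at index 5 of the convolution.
Use y[k] = Σ_i a[i]·b[k-i] at k=5. y[5] = 6×5 + 5×1 + 2×2 = 39

39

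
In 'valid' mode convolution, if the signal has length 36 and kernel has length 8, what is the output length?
'Valid' mode counts only positions where the kernel fully overlaps the signal: m - n + 1 = 36 - 8 + 1 = 29

29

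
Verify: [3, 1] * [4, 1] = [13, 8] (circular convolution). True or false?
Recompute circular convolution of [3, 1] and [4, 1]: y[0] = 3×4 + 1×1 = 13; y[1] = 3×1 + 1×4 = 7 → [13, 7]. Compare to given [13, 8]: they differ at index 1: given 8, correct 7, so answer: No

No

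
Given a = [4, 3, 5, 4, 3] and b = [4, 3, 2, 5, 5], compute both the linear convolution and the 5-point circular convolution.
Linear: y_lin[0] = 4×4 = 16; y_lin[1] = 4×3 + 3×4 = 24; y_lin[2] = 4×2 + 3×3 + 5×4 = 37; y_lin[3] = 4×5 + 3×2 + 5×3 + 4×4 = 57; y_lin[4] = 4×5 + 3×5 + 5×2 + 4×3 + 3×4 = 69; y_lin[5] = 3×5 + 5×5 + 4×2 + 3×3 = 57; y_lin[6] = 5×5 + 4×5 + 3×2 = 51; y_lin[7] = 4×5 + 3×5 = 35; y_lin[8] = 3×5 = 15 → [16, 24, 37, 57, 69, 57, 51, 35, 15]. Circular (length 5): y[0] = 4×4 + 3×5 + 5×5 + 4×2 + 3×3 = 73; y[1] = 4×3 + 3×4 + 5×5 + 4×5 + 3×2 = 75; y[2] = 4×2 + 3×3 + 5×4 + 4×5 + 3×5 = 72; y[3] = 4×5 + 3×2 + 5×3 + 4×4 + 3×5 = 72; y[4] = 4×5 + 3×5 + 5×2 + 4×3 + 3×4 = 69 → [73, 75, 72, 72, 69]

Linear: [16, 24, 37, 57, 69, 57, 51, 35, 15], Circular: [73, 75, 72, 72, 69]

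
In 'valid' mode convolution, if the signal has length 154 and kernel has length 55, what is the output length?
'Valid' mode counts only positions where the kernel fully overlaps the signal: m - n + 1 = 154 - 55 + 1 = 100

100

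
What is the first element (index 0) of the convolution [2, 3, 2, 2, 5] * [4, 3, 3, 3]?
Use y[k] = Σ_i a[i]·b[k-i] at k=0. y[0] = 2×4 = 8

8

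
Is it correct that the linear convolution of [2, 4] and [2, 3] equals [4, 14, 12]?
Recompute linear convolution of [2, 4] and [2, 3]: y[0] = 2×2 = 4; y[1] = 2×3 + 4×2 = 14; y[2] = 4×3 = 12 → [4, 14, 12]. Given [4, 14, 12] matches, so answer: Yes

Yes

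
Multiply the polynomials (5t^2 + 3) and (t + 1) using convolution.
Ascending coefficients: a = [3, 0, 5], b = [1, 1]. c[0] = 3×1 = 3; c[1] = 3×1 + 0×1 = 3; c[2] = 0×1 + 5×1 = 5; c[3] = 5×1 = 5. Result coefficients: [3, 3, 5, 5] → 5t^3 + 5t^2 + 3t + 3

5t^3 + 5t^2 + 3t + 3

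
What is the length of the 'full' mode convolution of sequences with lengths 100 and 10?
Linear/full convolution length: m + n - 1 = 100 + 10 - 1 = 109

109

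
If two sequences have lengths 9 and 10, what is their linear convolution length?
Linear/full convolution length: m + n - 1 = 9 + 10 - 1 = 18

18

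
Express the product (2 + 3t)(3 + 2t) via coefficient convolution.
Ascending coefficients: a = [2, 3], b = [3, 2]. c[0] = 2×3 = 6; c[1] = 2×2 + 3×3 = 13; c[2] = 3×2 = 6. Result coefficients: [6, 13, 6] → 6 + 13t + 6t^2

6 + 13t + 6t^2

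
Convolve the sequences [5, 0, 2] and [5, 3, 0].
y[0] = 5×5 = 25; y[1] = 5×3 + 0×5 = 15; y[2] = 5×0 + 0×3 + 2×5 = 10; y[3] = 0×0 + 2×3 = 6; y[4] = 2×0 = 0

[25, 15, 10, 6, 0]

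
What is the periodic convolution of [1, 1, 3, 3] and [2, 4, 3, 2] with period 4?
Use y[k] = Σ_j u[j]·v[(k-j) mod 4]. y[0] = 1×2 + 1×2 + 3×3 + 3×4 = 25; y[1] = 1×4 + 1×2 + 3×2 + 3×3 = 21; y[2] = 1×3 + 1×4 + 3×2 + 3×2 = 19; y[3] = 1×2 + 1×3 + 3×4 + 3×2 = 23. Result: [25, 21, 19, 23]

[25, 21, 19, 23]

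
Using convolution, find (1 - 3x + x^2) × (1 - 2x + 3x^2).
Ascending coefficients: a = [1, -3, 1], b = [1, -2, 3]. c[0] = 1×1 = 1; c[1] = 1×-2 + -3×1 = -5; c[2] = 1×3 + -3×-2 + 1×1 = 10; c[3] = -3×3 + 1×-2 = -11; c[4] = 1×3 = 3. Result coefficients: [1, -5, 10, -11, 3] → 1 - 5x + 10x^2 - 11x^3 + 3x^4

1 - 5x + 10x^2 - 11x^3 + 3x^4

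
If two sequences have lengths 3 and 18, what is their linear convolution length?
Linear/full convolution length: m + n - 1 = 3 + 18 - 1 = 20

20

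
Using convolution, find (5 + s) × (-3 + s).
Ascending coefficients: a = [5, 1], b = [-3, 1]. c[0] = 5×-3 = -15; c[1] = 5×1 + 1×-3 = 2; c[2] = 1×1 = 1. Result coefficients: [-15, 2, 1] → -15 + 2s + s^2

-15 + 2s + s^2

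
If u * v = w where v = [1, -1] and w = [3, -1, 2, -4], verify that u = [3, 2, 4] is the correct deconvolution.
Forward-compute [3, 2, 4] * [1, -1]: w[0] = 3×1 = 3; w[1] = 3×-1 + 2×1 = -1; w[2] = 2×-1 + 4×1 = 2; w[3] = 4×-1 = -4 → [3, -1, 2, -4]. Matches given w = [3, -1, 2, -4], so verified.

Verified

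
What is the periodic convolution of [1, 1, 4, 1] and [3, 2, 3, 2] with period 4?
Use y[k] = Σ_j u[j]·v[(k-j) mod 4]. y[0] = 1×3 + 1×2 + 4×3 + 1×2 = 19; y[1] = 1×2 + 1×3 + 4×2 + 1×3 = 16; y[2] = 1×3 + 1×2 + 4×3 + 1×2 = 19; y[3] = 1×2 + 1×3 + 4×2 + 1×3 = 16. Result: [19, 16, 19, 16]

[19, 16, 19, 16]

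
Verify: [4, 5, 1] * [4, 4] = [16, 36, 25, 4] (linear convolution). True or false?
Recompute linear convolution of [4, 5, 1] and [4, 4]: y[0] = 4×4 = 16; y[1] = 4×4 + 5×4 = 36; y[2] = 5×4 + 1×4 = 24; y[3] = 1×4 = 4 → [16, 36, 24, 4]. Compare to given [16, 36, 25, 4]: they differ at index 2: given 25, correct 24, so answer: No

No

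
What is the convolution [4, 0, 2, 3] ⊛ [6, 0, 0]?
y[0] = 4×6 = 24; y[1] = 4×0 + 0×6 = 0; y[2] = 4×0 + 0×0 + 2×6 = 12; y[3] = 0×0 + 2×0 + 3×6 = 18; y[4] = 2×0 + 3×0 = 0; y[5] = 3×0 = 0

[24, 0, 12, 18, 0, 0]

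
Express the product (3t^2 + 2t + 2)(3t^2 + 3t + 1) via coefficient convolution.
Ascending coefficients: a = [2, 2, 3], b = [1, 3, 3]. c[0] = 2×1 = 2; c[1] = 2×3 + 2×1 = 8; c[2] = 2×3 + 2×3 + 3×1 = 15; c[3] = 2×3 + 3×3 = 15; c[4] = 3×3 = 9. Result coefficients: [2, 8, 15, 15, 9] → 9t^4 + 15t^3 + 15t^2 + 8t + 2

9t^4 + 15t^3 + 15t^2 + 8t + 2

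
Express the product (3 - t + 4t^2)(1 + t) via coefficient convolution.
Ascending coefficients: a = [3, -1, 4], b = [1, 1]. c[0] = 3×1 = 3; c[1] = 3×1 + -1×1 = 2; c[2] = -1×1 + 4×1 = 3; c[3] = 4×1 = 4. Result coefficients: [3, 2, 3, 4] → 3 + 2t + 3t^2 + 4t^3

3 + 2t + 3t^2 + 4t^3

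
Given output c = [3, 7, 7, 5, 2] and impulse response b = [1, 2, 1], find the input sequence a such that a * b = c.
Deconvolve c=[3, 7, 7, 5, 2] by b=[1, 2, 1]. Since b[0]=1, solve forward: a[0] = c[0] / 1 = 3; a[1] = (c[1] - 3×2) / 1 = 1; a[2] = (c[2] - 1×2 - 3×1) / 1 = 2. So a = [3, 1, 2]. Check by forward convolution: c[0] = 3×1 = 3; c[1] = 3×2 + 1×1 = 7; c[2] = 3×1 + 1×2 + 2×1 = 7; c[3] = 1×1 + 2×2 = 5; c[4] = 2×1 = 2

[3, 1, 2]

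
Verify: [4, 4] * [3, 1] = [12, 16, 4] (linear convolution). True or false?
Recompute linear convolution of [4, 4] and [3, 1]: y[0] = 4×3 = 12; y[1] = 4×1 + 4×3 = 16; y[2] = 4×1 = 4 → [12, 16, 4]. Given [12, 16, 4] matches, so answer: Yes

Yes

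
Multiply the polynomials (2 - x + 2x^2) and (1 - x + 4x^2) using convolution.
Ascending coefficients: a = [2, -1, 2], b = [1, -1, 4]. c[0] = 2×1 = 2; c[1] = 2×-1 + -1×1 = -3; c[2] = 2×4 + -1×-1 + 2×1 = 11; c[3] = -1×4 + 2×-1 = -6; c[4] = 2×4 = 8. Result coefficients: [2, -3, 11, -6, 8] → 2 - 3x + 11x^2 - 6x^3 + 8x^4

2 - 3x + 11x^2 - 6x^3 + 8x^4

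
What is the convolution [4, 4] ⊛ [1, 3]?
y[0] = 4×1 = 4; y[1] = 4×3 + 4×1 = 16; y[2] = 4×3 = 12

[4, 16, 12]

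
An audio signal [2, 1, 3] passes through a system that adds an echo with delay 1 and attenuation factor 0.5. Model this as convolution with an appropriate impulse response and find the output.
Direct-path + delayed-attenuated-path model → impulse response h = [1, 0.5] (1 at lag 0, 0.5 at lag 1). Output y[n] = x[n] + 0.5·x[n - 1] (with x[n] = 0 outside 0..2): y[0] = 2 + 0.5×0 = 2; y[1] = 1 + 0.5×2 = 2.0; y[2] = 3 + 0.5×1 = 3.5; y[3] = 0 + 0.5×3 = 1.5. So y = [2, 2.0, 3.5, 1.5]

[2, 2.0, 3.5, 1.5]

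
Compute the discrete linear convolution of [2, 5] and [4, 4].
y[0] = 2×4 = 8; y[1] = 2×4 + 5×4 = 28; y[2] = 5×4 = 20

[8, 28, 20]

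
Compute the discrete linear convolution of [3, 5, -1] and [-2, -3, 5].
y[0] = 3×-2 = -6; y[1] = 3×-3 + 5×-2 = -19; y[2] = 3×5 + 5×-3 + -1×-2 = 2; y[3] = 5×5 + -1×-3 = 28; y[4] = -1×5 = -5

[-6, -19, 2, 28, -5]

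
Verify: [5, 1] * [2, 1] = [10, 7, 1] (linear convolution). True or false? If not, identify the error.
Recompute linear convolution of [5, 1] and [2, 1]: y[0] = 5×2 = 10; y[1] = 5×1 + 1×2 = 7; y[2] = 1×1 = 1 → [10, 7, 1]. Given [10, 7, 1] matches, so answer: Yes

Yes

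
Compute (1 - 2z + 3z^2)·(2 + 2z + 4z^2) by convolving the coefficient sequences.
Ascending coefficients: a = [1, -2, 3], b = [2, 2, 4]. c[0] = 1×2 = 2; c[1] = 1×2 + -2×2 = -2; c[2] = 1×4 + -2×2 + 3×2 = 6; c[3] = -2×4 + 3×2 = -2; c[4] = 3×4 = 12. Result coefficients: [2, -2, 6, -2, 12] → 2 - 2z + 6z^2 - 2z^3 + 12z^4

2 - 2z + 6z^2 - 2z^3 + 12z^4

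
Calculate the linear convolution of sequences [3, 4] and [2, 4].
y[0] = 3×2 = 6; y[1] = 3×4 + 4×2 = 20; y[2] = 4×4 = 16

[6, 20, 16]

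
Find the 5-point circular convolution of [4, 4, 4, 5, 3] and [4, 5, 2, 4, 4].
Use y[k] = Σ_j s[j]·t[(k-j) mod 5]. y[0] = 4×4 + 4×4 + 4×4 + 5×2 + 3×5 = 73; y[1] = 4×5 + 4×4 + 4×4 + 5×4 + 3×2 = 78; y[2] = 4×2 + 4×5 + 4×4 + 5×4 + 3×4 = 76; y[3] = 4×4 + 4×2 + 4×5 + 5×4 + 3×4 = 76; y[4] = 4×4 + 4×4 + 4×2 + 5×5 + 3×4 = 77. Result: [73, 78, 76, 76, 77]

[73, 78, 76, 76, 77]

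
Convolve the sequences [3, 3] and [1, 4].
y[0] = 3×1 = 3; y[1] = 3×4 + 3×1 = 15; y[2] = 3×4 = 12

[3, 15, 12]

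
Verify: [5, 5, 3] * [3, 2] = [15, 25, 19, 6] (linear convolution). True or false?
Recompute linear convolution of [5, 5, 3] and [3, 2]: y[0] = 5×3 = 15; y[1] = 5×2 + 5×3 = 25; y[2] = 5×2 + 3×3 = 19; y[3] = 3×2 = 6 → [15, 25, 19, 6]. Given [15, 25, 19, 6] matches, so answer: Yes

Yes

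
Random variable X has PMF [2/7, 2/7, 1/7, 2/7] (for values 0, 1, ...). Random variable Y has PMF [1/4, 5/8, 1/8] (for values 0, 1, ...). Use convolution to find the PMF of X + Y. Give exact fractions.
P(X+Y=k) = Σ_i P(X=i)·P(Y=k-i) — a convolution of [2/7, 2/7, 1/7, 2/7] and [1/4, 5/8, 1/8]. P(X+Y=0) = (2/7)×(1/4) = 1/14; P(X+Y=1) = (2/7)×(5/8) + (2/7)×(1/4) = 5/28 + 1/14 = 1/4; P(X+Y=2) = (2/7)×(1/8) + (2/7)×(5/8) + (1/7)×(1/4) = 1/28 + 5/28 + 1/28 = 1/4; P(X+Y=3) = (2/7)×(1/8) + (1/7)×(5/8) + (2/7)×(1/4) = 1/28 + 5/56 + 1/14 = 11/56; P(X+Y=4) = (1/7)×(1/8) + (2/7)×(5/8) = 1/56 + 5/28 = 11/56; P(X+Y=5) = (2/7)×(1/8) = 1/28. PMF: [1/14, 1/4, 1/4, 11/56, 11/56, 1/28] (sums to 1 ✓)

[1/14, 1/4, 1/4, 11/56, 11/56, 1/28]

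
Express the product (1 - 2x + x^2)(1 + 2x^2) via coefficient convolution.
Ascending coefficients: a = [1, -2, 1], b = [1, 0, 2]. c[0] = 1×1 = 1; c[1] = 1×0 + -2×1 = -2; c[2] = 1×2 + -2×0 + 1×1 = 3; c[3] = -2×2 + 1×0 = -4; c[4] = 1×2 = 2. Result coefficients: [1, -2, 3, -4, 2] → 1 - 2x + 3x^2 - 4x^3 + 2x^4

1 - 2x + 3x^2 - 4x^3 + 2x^4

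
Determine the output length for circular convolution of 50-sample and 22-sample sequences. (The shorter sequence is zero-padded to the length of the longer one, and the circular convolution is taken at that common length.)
Circular convolution (zero-padding the shorter input) has length max(m, n) = max(50, 22) = 50

50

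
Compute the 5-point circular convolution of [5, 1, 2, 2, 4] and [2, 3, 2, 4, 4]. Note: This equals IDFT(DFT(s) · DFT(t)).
Either evaluate y[k] = Σ_j s[j]·t[(k-j) mod 5] directly, or use IDFT(DFT(s) · DFT(t)). y[0] = 5×2 + 1×4 + 2×4 + 2×2 + 4×3 = 38; y[1] = 5×3 + 1×2 + 2×4 + 2×4 + 4×2 = 41; y[2] = 5×2 + 1×3 + 2×2 + 2×4 + 4×4 = 41; y[3] = 5×4 + 1×2 + 2×3 + 2×2 + 4×4 = 48; y[4] = 5×4 + 1×4 + 2×2 + 2×3 + 4×2 = 42. Result: [38, 41, 41, 48, 42]

[38, 41, 41, 48, 42]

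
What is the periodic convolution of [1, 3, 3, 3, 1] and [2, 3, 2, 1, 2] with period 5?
Use y[k] = Σ_j f[j]·g[(k-j) mod 5]. y[0] = 1×2 + 3×2 + 3×1 + 3×2 + 1×3 = 20; y[1] = 1×3 + 3×2 + 3×2 + 3×1 + 1×2 = 20; y[2] = 1×2 + 3×3 + 3×2 + 3×2 + 1×1 = 24; y[3] = 1×1 + 3×2 + 3×3 + 3×2 + 1×2 = 24; y[4] = 1×2 + 3×1 + 3×2 + 3×3 + 1×2 = 22. Result: [20, 20, 24, 24, 22]

[20, 20, 24, 24, 22]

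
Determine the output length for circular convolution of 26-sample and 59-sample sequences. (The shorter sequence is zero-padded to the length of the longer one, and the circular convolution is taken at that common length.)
Circular convolution (zero-padding the shorter input) has length max(m, n) = max(26, 59) = 59

59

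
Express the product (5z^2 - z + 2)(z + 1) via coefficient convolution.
Ascending coefficients: a = [2, -1, 5], b = [1, 1]. c[0] = 2×1 = 2; c[1] = 2×1 + -1×1 = 1; c[2] = -1×1 + 5×1 = 4; c[3] = 5×1 = 5. Result coefficients: [2, 1, 4, 5] → 5z^3 + 4z^2 + z + 2

5z^3 + 4z^2 + z + 2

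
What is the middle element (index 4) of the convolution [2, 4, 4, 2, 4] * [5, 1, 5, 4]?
Use y[k] = Σ_i a[i]·b[k-i] at k=4. y[4] = 4×4 + 4×5 + 2×1 + 4×5 = 58

58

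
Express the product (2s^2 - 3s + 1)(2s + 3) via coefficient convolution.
Ascending coefficients: a = [1, -3, 2], b = [3, 2]. c[0] = 1×3 = 3; c[1] = 1×2 + -3×3 = -7; c[2] = -3×2 + 2×3 = 0; c[3] = 2×2 = 4. Result coefficients: [3, -7, 0, 4] → 4s^3 - 7s + 3

4s^3 - 7s + 3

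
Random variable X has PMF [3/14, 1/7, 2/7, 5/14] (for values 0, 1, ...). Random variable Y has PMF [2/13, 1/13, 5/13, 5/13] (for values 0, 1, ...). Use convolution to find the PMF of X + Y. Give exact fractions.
P(X+Y=k) = Σ_i P(X=i)·P(Y=k-i) — a convolution of [3/14, 1/7, 2/7, 5/14] and [2/13, 1/13, 5/13, 5/13]. P(X+Y=0) = (3/14)×(2/13) = 3/91; P(X+Y=1) = (3/14)×(1/13) + (1/7)×(2/13) = 3/182 + 2/91 = 1/26; P(X+Y=2) = (3/14)×(5/13) + (1/7)×(1/13) + (2/7)×(2/13) = 15/182 + 1/91 + 4/91 = 25/182; P(X+Y=3) = (3/14)×(5/13) + (1/7)×(5/13) + (2/7)×(1/13) + (5/14)×(2/13) = 15/182 + 5/91 + 2/91 + 5/91 = 3/14; P(X+Y=4) = (1/7)×(5/13) + (2/7)×(5/13) + (5/14)×(1/13) = 5/91 + 10/91 + 5/182 = 5/26; P(X+Y=5) = (2/7)×(5/13) + (5/14)×(5/13) = 10/91 + 25/182 = 45/182; P(X+Y=6) = (5/14)×(5/13) = 25/182. PMF: [3/91, 1/26, 25/182, 3/14, 5/26, 45/182, 25/182] (sums to 1 ✓)

[3/91, 1/26, 25/182, 3/14, 5/26, 45/182, 25/182]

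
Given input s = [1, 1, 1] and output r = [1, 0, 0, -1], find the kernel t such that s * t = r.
Output length 4 = len(s) + len(t) - 1 ⇒ len(t) = 2. Solve t forward using t[k] = (r[k] - Σ_{i≥1} s[i]·t[k-i]) / s[0]: t[0] = r[0] / s[0] = 1 / 1 = 1; t[1] = (r[1] - 1×1) / s[0] = (0 - 1×1) / 1 = -1. So t = [1, -1]. Forward-check [1, 1, 1] * [1, -1]: r[0] = 1×1 = 1; r[1] = 1×-1 + 1×1 = 0; r[2] = 1×-1 + 1×1 = 0; r[3] = 1×-1 = -1 → [1, 0, 0, -1] ✓

[1, -1]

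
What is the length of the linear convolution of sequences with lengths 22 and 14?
Linear/full convolution length: m + n - 1 = 22 + 14 - 1 = 35

35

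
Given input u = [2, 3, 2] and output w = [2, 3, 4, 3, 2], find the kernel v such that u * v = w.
Output length 5 = len(u) + len(v) - 1 ⇒ len(v) = 3. Solve v forward using v[k] = (w[k] - Σ_{i≥1} u[i]·v[k-i]) / u[0]: v[0] = w[0] / u[0] = 2 / 2 = 1; v[1] = (w[1] - 3×1) / u[0] = (3 - 3×1) / 2 = 0; v[2] = (w[2] - 3×0 - 2×1) / u[0] = (4 - 3×0 - 2×1) / 2 = 1. So v = [1, 0, 1]. Forward-check [2, 3, 2] * [1, 0, 1]: w[0] = 2×1 = 2; w[1] = 2×0 + 3×1 = 3; w[2] = 2×1 + 3×0 + 2×1 = 4; w[3] = 3×1 + 2×0 = 3; w[4] = 2×1 = 2 → [2, 3, 4, 3, 2] ✓

[1, 0, 1]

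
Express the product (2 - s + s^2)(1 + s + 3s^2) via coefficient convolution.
Ascending coefficients: a = [2, -1, 1], b = [1, 1, 3]. c[0] = 2×1 = 2; c[1] = 2×1 + -1×1 = 1; c[2] = 2×3 + -1×1 + 1×1 = 6; c[3] = -1×3 + 1×1 = -2; c[4] = 1×3 = 3. Result coefficients: [2, 1, 6, -2, 3] → 2 + s + 6s^2 - 2s^3 + 3s^4

2 + s + 6s^2 - 2s^3 + 3s^4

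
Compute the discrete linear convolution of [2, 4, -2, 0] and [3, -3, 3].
y[0] = 2×3 = 6; y[1] = 2×-3 + 4×3 = 6; y[2] = 2×3 + 4×-3 + -2×3 = -12; y[3] = 4×3 + -2×-3 + 0×3 = 18; y[4] = -2×3 + 0×-3 = -6; y[5] = 0×3 = 0

[6, 6, -12, 18, -6, 0]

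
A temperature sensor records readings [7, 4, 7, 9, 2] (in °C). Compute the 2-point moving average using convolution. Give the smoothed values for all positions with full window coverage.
2-point moving average kernel = [1, 1]. Apply in 'valid' mode (full window coverage): avg[0] = (7 + 4) / 2 = 5.5; avg[1] = (4 + 7) / 2 = 5.5; avg[2] = (7 + 9) / 2 = 8.0; avg[3] = (9 + 2) / 2 = 5.5. Smoothed values: [5.5, 5.5, 8.0, 5.5]

[5.5, 5.5, 8.0, 5.5]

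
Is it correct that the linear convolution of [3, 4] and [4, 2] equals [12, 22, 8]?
Recompute linear convolution of [3, 4] and [4, 2]: y[0] = 3×4 = 12; y[1] = 3×2 + 4×4 = 22; y[2] = 4×2 = 8 → [12, 22, 8]. Given [12, 22, 8] matches, so answer: Yes

Yes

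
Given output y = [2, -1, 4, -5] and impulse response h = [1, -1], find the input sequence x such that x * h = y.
Deconvolve y=[2, -1, 4, -5] by h=[1, -1]. Since h[0]=1, solve forward: x[0] = y[0] / 1 = 2; x[1] = (y[1] - 2×-1) / 1 = 1; x[2] = (y[2] - 1×-1) / 1 = 5. So x = [2, 1, 5]. Check by forward convolution: y[0] = 2×1 = 2; y[1] = 2×-1 + 1×1 = -1; y[2] = 1×-1 + 5×1 = 4; y[3] = 5×-1 = -5

[2, 1, 5]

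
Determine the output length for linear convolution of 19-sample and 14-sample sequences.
Linear/full convolution length: m + n - 1 = 19 + 14 - 1 = 32

32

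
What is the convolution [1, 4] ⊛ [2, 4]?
y[0] = 1×2 = 2; y[1] = 1×4 + 4×2 = 12; y[2] = 4×4 = 16

[2, 12, 16]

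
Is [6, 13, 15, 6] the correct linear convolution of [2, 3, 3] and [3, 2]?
Recompute linear convolution of [2, 3, 3] and [3, 2]: y[0] = 2×3 = 6; y[1] = 2×2 + 3×3 = 13; y[2] = 3×2 + 3×3 = 15; y[3] = 3×2 = 6 → [6, 13, 15, 6]. Given [6, 13, 15, 6] matches, so answer: Yes

Yes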